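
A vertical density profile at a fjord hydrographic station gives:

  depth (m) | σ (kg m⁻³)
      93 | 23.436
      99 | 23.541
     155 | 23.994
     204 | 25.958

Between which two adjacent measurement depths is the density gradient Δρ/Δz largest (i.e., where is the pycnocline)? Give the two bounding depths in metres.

Compute the density gradient over each adjacent pair:
  93–99 m: Δρ/Δz = 0.105/6 = 0.017 kg m⁻⁴
  99–155 m: Δρ/Δz = 0.453/56 = 8.1 × 10⁻³ kg m⁻⁴
  155–204 m: Δρ/Δz = 1.964/49 = 0.040 kg m⁻⁴
The largest gradient is in the 155–204 m interval — the pycnocline.

155–204 m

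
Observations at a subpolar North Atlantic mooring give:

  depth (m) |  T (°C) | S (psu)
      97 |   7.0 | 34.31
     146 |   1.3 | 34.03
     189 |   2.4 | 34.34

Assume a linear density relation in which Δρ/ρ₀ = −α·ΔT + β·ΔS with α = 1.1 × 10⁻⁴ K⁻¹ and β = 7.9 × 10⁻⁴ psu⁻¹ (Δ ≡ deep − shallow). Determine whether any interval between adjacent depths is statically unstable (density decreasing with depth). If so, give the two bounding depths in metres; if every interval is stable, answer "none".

none

Evaluate Δρ/ρ₀ = −αΔT + βΔS across each adjacent pair:
  97–146 m: −αΔT+βΔS = −(1.1 × 10⁻⁴)(-5.7)+(7.9 × 10⁻⁴)(-0.28) = 4.1 × 10⁻⁴ → stable
  146–189 m: −αΔT+βΔS = −(1.1 × 10⁻⁴)(+1.1)+(7.9 × 10⁻⁴)(+0.31) = 1.2 × 10⁻⁴ → stable
Every interval has Δρ > 0: the column is stably stratified throughout.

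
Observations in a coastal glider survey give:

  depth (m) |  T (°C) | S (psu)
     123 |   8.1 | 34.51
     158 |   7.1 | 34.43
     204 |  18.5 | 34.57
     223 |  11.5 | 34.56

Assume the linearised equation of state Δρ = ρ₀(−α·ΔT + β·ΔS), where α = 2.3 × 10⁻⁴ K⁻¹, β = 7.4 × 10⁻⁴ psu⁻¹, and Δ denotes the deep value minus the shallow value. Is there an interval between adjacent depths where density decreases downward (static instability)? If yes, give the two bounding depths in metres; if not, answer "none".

Evaluate Δρ/ρ₀ = −αΔT + βΔS across each adjacent pair:
  123–158 m: −αΔT+βΔS = −(2.3 × 10⁻⁴)(-1.0)+(7.4 × 10⁻⁴)(-0.08) = 1.7 × 10⁻⁴ → stable
  158–204 m: −αΔT+βΔS = −(2.3 × 10⁻⁴)(+11.4)+(7.4 × 10⁻⁴)(+0.14) = -2.5 × 10⁻³ → UNSTABLE
  204–223 m: −αΔT+βΔS = −(2.3 × 10⁻⁴)(-7.0)+(7.4 × 10⁻⁴)(-0.01) = 1.6 × 10⁻³ → stable
The 158–204 m interval has Δρ < 0: lighter water underlies denser water.

158–204 m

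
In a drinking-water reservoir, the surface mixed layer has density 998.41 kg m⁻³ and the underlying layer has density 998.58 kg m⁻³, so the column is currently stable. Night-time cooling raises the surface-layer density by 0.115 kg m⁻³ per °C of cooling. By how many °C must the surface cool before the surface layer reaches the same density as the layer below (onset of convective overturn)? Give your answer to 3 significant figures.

1.48 °C

Density deficit of the surface layer: 998.58 − 998.41 = 0.17 kg m⁻³.
Required change = 0.17 / 0.115 = 1.48 °C.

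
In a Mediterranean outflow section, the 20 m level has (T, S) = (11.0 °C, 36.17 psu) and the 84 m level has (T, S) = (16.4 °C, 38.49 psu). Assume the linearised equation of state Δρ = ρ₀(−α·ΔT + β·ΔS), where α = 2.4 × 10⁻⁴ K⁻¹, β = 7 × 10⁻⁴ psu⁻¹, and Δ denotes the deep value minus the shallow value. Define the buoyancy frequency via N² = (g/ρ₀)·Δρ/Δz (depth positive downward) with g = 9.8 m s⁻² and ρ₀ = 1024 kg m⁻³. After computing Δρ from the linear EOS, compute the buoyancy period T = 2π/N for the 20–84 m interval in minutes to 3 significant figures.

ΔT = +5.4 K, ΔS = +2.32 psu (deep − shallow).
Δρ/ρ₀ = −αΔT + βΔS = -1.296 × 10⁻³ + 1.624 × 10⁻³ = 3.28 × 10⁻⁴, so Δρ ≈ 0.3359 kg m⁻³.
N² = (g/ρ₀)·Δρ/Δz = g·(Δρ/ρ₀)/Δz = 9.8 × 3.28 × 10⁻⁴ / 64 = 5.0225 × 10⁻⁵ s⁻².
N = √(5.0225 × 10⁻⁵) = 7.0870 × 10⁻³ rad s⁻¹ → T = 2π/N = 886.58 s = 14.776 min ≈ 14.8 min.

14.8 min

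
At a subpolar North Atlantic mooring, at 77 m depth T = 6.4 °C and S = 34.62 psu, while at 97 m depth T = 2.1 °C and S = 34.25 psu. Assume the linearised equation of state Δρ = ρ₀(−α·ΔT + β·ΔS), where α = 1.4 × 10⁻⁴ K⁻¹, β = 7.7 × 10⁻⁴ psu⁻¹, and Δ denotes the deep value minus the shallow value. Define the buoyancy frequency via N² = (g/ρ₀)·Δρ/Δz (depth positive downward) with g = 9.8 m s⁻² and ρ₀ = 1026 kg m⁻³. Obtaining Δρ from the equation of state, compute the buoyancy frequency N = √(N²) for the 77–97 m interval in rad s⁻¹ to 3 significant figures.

ΔT = -4.3 K, ΔS = -0.37 psu (deep − shallow).
Δρ/ρ₀ = −αΔT + βΔS = 6.02 × 10⁻⁴ − 2.849 × 10⁻⁴ = 3.171 × 10⁻⁴, so Δρ ≈ 0.3253 kg m⁻³.
N² = (g/ρ₀)·Δρ/Δz = g·(Δρ/ρ₀)/Δz = 9.8 × 3.171 × 10⁻⁴ / 20 = 1.5538 × 10⁻⁴ s⁻².
N = √(1.5538 × 10⁻⁴) = 0.012465 rad s⁻¹ ≈ 0.0125 rad s⁻¹.

0.0125 rad s⁻¹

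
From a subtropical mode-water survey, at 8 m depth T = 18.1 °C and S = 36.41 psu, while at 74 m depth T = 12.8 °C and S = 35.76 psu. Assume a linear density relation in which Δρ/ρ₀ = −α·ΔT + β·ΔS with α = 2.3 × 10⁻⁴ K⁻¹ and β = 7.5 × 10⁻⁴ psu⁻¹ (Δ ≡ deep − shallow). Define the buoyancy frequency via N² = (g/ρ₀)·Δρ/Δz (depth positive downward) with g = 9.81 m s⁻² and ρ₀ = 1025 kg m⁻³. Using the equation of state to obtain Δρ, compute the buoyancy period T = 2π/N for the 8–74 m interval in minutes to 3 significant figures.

10.0 min

ΔT = -5.3 K, ΔS = -0.65 psu (deep − shallow).
Δρ/ρ₀ = −αΔT + βΔS = 1.219 × 10⁻³ − 4.875 × 10⁻⁴ = 7.315 × 10⁻⁴, so Δρ ≈ 0.7498 kg m⁻³.
N² = (g/ρ₀)·Δρ/Δz = g·(Δρ/ρ₀)/Δz = 9.81 × 7.315 × 10⁻⁴ / 66 = 1.0873 × 10⁻⁴ s⁻².
N = √(1.0873 × 10⁻⁴) = 0.010427 rad s⁻¹ → T = 2π/N = 602.59 s = 10.043 min ≈ 10.0 min.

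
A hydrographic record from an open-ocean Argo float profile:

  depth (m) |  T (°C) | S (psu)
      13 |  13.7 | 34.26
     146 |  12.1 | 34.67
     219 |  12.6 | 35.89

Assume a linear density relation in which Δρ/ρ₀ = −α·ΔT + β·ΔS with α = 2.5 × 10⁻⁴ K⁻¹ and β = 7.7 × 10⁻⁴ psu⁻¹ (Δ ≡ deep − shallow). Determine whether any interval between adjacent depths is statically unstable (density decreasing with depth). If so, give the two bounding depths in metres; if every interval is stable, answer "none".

none

Evaluate Δρ/ρ₀ = −αΔT + βΔS across each adjacent pair:
  13–146 m: −αΔT+βΔS = −(2.5 × 10⁻⁴)(-1.6)+(7.7 × 10⁻⁴)(+0.41) = 7.2 × 10⁻⁴ → stable
  146–219 m: −αΔT+βΔS = −(2.5 × 10⁻⁴)(+0.5)+(7.7 × 10⁻⁴)(+1.22) = 8.1 × 10⁻⁴ → stable
Every interval has Δρ > 0: the column is stably stratified throughout.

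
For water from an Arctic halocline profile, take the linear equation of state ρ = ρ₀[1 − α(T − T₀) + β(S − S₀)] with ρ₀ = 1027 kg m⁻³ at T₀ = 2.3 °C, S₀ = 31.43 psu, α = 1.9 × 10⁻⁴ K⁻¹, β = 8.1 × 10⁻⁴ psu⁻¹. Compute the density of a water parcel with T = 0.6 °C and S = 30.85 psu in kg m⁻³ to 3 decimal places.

1026.849 kg m⁻³

T − T₀ = -1.7 K, S − S₀ = -0.58 psu.
Bracket = 1 − α·(-1.7) + β·(-0.58) = 1 + (-1.468 × 10⁻⁴) = 0.9998532.
ρ = 1027 × 0.9998532 = 1026.849 kg m⁻³.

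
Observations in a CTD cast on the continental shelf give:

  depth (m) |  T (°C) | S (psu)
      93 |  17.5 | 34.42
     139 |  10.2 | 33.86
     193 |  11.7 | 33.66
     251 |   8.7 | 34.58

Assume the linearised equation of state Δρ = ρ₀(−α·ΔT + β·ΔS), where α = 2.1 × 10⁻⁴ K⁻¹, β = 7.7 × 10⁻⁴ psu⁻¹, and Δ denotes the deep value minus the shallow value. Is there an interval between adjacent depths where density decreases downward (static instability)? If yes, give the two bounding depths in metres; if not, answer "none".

139–193 m

Evaluate Δρ/ρ₀ = −αΔT + βΔS across each adjacent pair:
  93–139 m: −αΔT+βΔS = −(2.1 × 10⁻⁴)(-7.3)+(7.7 × 10⁻⁴)(-0.56) = 1.1 × 10⁻³ → stable
  139–193 m: −αΔT+βΔS = −(2.1 × 10⁻⁴)(+1.5)+(7.7 × 10⁻⁴)(-0.20) = -4.7 × 10⁻⁴ → UNSTABLE
  193–251 m: −αΔT+βΔS = −(2.1 × 10⁻⁴)(-3.0)+(7.7 × 10⁻⁴)(+0.92) = 1.3 × 10⁻³ → stable
The 139–193 m interval has Δρ < 0: lighter water underlies denser water.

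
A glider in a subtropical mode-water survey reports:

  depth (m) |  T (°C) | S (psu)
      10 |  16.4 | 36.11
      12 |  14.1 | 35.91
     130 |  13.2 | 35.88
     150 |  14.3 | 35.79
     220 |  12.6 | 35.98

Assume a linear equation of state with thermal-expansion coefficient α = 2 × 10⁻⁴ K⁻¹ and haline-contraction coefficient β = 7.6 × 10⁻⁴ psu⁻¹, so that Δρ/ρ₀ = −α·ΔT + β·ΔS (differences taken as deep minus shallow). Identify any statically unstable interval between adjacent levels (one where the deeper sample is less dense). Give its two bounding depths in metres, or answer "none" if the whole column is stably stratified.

130–150 m

Evaluate Δρ/ρ₀ = −αΔT + βΔS across each adjacent pair:
  10–12 m: −αΔT+βΔS = −(2 × 10⁻⁴)(-2.3)+(7.6 × 10⁻⁴)(-0.20) = 3.1 × 10⁻⁴ → stable
  12–130 m: −αΔT+βΔS = −(2 × 10⁻⁴)(-0.9)+(7.6 × 10⁻⁴)(-0.03) = 1.6 × 10⁻⁴ → stable
  130–150 m: −αΔT+βΔS = −(2 × 10⁻⁴)(+1.1)+(7.6 × 10⁻⁴)(-0.09) = -2.9 × 10⁻⁴ → UNSTABLE
  150–220 m: −αΔT+βΔS = −(2 × 10⁻⁴)(-1.7)+(7.6 × 10⁻⁴)(+0.19) = 4.8 × 10⁻⁴ → stable
The 130–150 m interval has Δρ < 0: lighter water underlies denser water.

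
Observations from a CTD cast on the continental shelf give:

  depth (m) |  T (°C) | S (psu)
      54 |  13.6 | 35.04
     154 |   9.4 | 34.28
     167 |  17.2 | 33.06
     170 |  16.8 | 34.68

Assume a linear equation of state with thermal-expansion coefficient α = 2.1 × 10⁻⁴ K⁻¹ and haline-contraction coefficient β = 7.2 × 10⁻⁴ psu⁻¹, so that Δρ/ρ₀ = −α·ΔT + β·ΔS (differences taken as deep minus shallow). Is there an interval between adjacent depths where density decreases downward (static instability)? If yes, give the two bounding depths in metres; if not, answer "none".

Evaluate Δρ/ρ₀ = −αΔT + βΔS across each adjacent pair:
  54–154 m: −αΔT+βΔS = −(2.1 × 10⁻⁴)(-4.2)+(7.2 × 10⁻⁴)(-0.76) = 3.3 × 10⁻⁴ → stable
  154–167 m: −αΔT+βΔS = −(2.1 × 10⁻⁴)(+7.8)+(7.2 × 10⁻⁴)(-1.22) = -2.5 × 10⁻³ → UNSTABLE
  167–170 m: −αΔT+βΔS = −(2.1 × 10⁻⁴)(-0.4)+(7.2 × 10⁻⁴)(+1.62) = 1.3 × 10⁻³ → stable
The 154–167 m interval has Δρ < 0: lighter water underlies denser water.

154–167 m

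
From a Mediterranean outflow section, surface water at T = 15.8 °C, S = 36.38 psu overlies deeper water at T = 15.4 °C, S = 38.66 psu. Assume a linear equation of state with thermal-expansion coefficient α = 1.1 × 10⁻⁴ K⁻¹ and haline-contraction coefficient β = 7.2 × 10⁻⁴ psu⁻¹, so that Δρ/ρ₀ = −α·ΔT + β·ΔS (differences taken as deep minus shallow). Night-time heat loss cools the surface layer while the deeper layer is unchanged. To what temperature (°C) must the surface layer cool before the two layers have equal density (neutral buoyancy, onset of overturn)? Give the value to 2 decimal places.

0.48 °C

Neutral buoyancy requires Δρ = 0, i.e. −α(T_deep − T_surf′) + β(S_deep − S_surf) = 0.
T_surf′ = T_deep − (β/α)·ΔS = 15.4 − (7.2 × 10⁻⁴/1.1 × 10⁻⁴)·(+2.28) = 0.4764 °C.
Cooling required: 15.8 − (0.4764) = 15.3236 °C.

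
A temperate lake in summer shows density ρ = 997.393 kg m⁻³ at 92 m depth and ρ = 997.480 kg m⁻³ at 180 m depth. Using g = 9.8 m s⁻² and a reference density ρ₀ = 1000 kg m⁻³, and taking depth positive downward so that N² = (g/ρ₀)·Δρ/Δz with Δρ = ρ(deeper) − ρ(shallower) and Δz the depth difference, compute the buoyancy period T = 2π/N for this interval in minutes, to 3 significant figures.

Δρ = 997.480 − 997.393 = 0.087 kg m⁻³ over Δz = 180 − 92 = 88 m.
N² = (9.8/1000) × (0.087/88) = 9.6886 × 10⁻⁶ s⁻².
N = √(9.6886 × 10⁻⁶) = 3.1127 × 10⁻³ rad s⁻¹, so T = 2π/N = 2.0186 × 10³ s = 33.643 min ≈ 33.6 min.

33.6 min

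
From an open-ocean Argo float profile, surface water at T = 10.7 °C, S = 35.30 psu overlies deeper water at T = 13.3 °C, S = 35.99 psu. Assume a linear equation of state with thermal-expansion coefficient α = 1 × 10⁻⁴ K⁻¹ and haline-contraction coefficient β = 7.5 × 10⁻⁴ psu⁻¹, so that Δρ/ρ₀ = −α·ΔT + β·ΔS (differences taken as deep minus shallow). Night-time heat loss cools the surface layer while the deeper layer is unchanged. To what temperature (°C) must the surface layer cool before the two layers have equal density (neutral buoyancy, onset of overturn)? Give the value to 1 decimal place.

Neutral buoyancy requires Δρ = 0, i.e. −α(T_deep − T_surf′) + β(S_deep − S_surf) = 0.
T_surf′ = T_deep − (β/α)·ΔS = 13.3 − (7.5 × 10⁻⁴/1 × 10⁻⁴)·(+0.69) = 8.125 °C.
Cooling required: 10.7 − (8.125) = 2.575 °C.

8.1 °C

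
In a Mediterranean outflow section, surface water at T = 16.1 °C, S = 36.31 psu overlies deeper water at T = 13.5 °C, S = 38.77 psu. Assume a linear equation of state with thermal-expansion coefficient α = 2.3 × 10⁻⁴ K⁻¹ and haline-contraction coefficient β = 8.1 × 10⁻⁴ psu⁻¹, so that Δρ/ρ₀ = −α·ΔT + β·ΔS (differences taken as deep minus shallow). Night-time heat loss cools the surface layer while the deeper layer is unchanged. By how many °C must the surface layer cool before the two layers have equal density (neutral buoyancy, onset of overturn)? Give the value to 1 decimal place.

11.3 °C

Neutral buoyancy requires Δρ = 0, i.e. −α(T_deep − T_surf′) + β(S_deep − S_surf) = 0.
T_surf′ = T_deep − (β/α)·ΔS = 13.5 − (8.1 × 10⁻⁴/2.3 × 10⁻⁴)·(+2.46) = 4.837 °C.
Cooling required: 16.1 − (4.837) = 11.263 °C.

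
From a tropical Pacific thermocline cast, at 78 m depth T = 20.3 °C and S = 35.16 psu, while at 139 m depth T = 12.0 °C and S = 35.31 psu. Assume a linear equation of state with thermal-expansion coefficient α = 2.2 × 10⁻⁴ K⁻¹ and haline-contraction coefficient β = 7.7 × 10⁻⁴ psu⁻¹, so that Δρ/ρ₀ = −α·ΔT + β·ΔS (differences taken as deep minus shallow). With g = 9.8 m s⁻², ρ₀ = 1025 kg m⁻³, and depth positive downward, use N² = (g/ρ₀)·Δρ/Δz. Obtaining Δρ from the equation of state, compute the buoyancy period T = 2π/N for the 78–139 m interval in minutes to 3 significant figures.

ΔT = -8.3 K, ΔS = +0.15 psu (deep − shallow).
Δρ/ρ₀ = −αΔT + βΔS = 1.826 × 10⁻³ + 1.155 × 10⁻⁴ = 1.9415 × 10⁻³, so Δρ ≈ 1.990 kg m⁻³.
N² = (g/ρ₀)·Δρ/Δz = g·(Δρ/ρ₀)/Δz = 9.8 × 1.9415 × 10⁻³ / 61 = 3.1191 × 10⁻⁴ s⁻².
N = √(3.1191 × 10⁻⁴) = 0.017661 rad s⁻¹ → T = 2π/N = 355.77 s = 5.9295 min ≈ 5.93 min.

5.93 min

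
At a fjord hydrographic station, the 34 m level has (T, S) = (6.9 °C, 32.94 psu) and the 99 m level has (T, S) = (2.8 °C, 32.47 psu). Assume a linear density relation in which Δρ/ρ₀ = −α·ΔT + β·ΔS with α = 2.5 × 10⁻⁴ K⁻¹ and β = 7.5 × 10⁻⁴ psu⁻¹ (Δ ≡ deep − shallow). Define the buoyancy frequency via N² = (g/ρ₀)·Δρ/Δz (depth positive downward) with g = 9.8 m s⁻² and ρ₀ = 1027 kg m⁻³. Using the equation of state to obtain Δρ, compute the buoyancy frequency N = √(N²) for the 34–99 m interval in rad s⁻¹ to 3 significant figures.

ΔT = -4.1 K, ΔS = -0.47 psu (deep − shallow).
Δρ/ρ₀ = −αΔT + βΔS = 1.025 × 10⁻³ − 3.525 × 10⁻⁴ = 6.725 × 10⁻⁴, so Δρ ≈ 0.6907 kg m⁻³.
N² = (g/ρ₀)·Δρ/Δz = g·(Δρ/ρ₀)/Δz = 9.8 × 6.725 × 10⁻⁴ / 65 = 1.0139 × 10⁻⁴ s⁻².
N = √(1.0139 × 10⁻⁴) = 0.010069 rad s⁻¹ ≈ 0.0101 rad s⁻¹.

0.0101 rad s⁻¹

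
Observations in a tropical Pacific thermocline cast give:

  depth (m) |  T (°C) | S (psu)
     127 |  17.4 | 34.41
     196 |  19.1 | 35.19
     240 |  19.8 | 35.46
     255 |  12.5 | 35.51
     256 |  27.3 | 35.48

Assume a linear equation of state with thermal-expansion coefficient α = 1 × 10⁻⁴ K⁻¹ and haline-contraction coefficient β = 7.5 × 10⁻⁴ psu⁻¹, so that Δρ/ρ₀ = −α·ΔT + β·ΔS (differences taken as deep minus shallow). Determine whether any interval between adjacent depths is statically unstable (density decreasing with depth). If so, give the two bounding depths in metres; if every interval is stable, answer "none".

255–256 m

Evaluate Δρ/ρ₀ = −αΔT + βΔS across each adjacent pair:
  127–196 m: −αΔT+βΔS = −(1 × 10⁻⁴)(+1.7)+(7.5 × 10⁻⁴)(+0.78) = 4.2 × 10⁻⁴ → stable
  196–240 m: −αΔT+βΔS = −(1 × 10⁻⁴)(+0.7)+(7.5 × 10⁻⁴)(+0.27) = 1.3 × 10⁻⁴ → stable
  240–255 m: −αΔT+βΔS = −(1 × 10⁻⁴)(-7.3)+(7.5 × 10⁻⁴)(+0.05) = 7.7 × 10⁻⁴ → stable
  255–256 m: −αΔT+βΔS = −(1 × 10⁻⁴)(+14.8)+(7.5 × 10⁻⁴)(-0.03) = -1.5 × 10⁻³ → UNSTABLE
The 255–256 m interval has Δρ < 0: lighter water underlies denser water.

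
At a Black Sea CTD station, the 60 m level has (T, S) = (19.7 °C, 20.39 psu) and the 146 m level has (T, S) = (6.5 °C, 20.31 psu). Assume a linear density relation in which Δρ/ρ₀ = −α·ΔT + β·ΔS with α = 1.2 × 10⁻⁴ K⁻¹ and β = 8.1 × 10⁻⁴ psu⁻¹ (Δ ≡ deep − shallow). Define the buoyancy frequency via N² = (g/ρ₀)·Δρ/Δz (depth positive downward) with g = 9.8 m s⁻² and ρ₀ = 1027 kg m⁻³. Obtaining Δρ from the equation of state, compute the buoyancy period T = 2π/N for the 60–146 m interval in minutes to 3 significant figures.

ΔT = -13.2 K, ΔS = -0.08 psu (deep − shallow).
Δρ/ρ₀ = −αΔT + βΔS = 1.584 × 10⁻³ − 6.48 × 10⁻⁵ = 1.5192 × 10⁻³, so Δρ ≈ 1.560 kg m⁻³.
N² = (g/ρ₀)·Δρ/Δz = g·(Δρ/ρ₀)/Δz = 9.8 × 1.5192 × 10⁻³ / 86 = 1.7312 × 10⁻⁴ s⁻².
N = √(1.7312 × 10⁻⁴) = 0.013158 rad s⁻¹ → T = 2π/N = 477.52 s = 7.9587 min ≈ 7.96 min.

7.96 min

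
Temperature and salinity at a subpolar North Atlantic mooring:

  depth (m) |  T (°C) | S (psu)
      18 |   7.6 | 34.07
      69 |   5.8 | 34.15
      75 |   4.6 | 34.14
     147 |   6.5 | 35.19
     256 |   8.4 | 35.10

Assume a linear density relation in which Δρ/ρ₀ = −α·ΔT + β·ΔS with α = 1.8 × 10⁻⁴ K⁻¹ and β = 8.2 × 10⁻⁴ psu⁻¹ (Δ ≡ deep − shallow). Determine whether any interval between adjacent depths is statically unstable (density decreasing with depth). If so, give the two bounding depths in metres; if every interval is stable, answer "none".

Evaluate Δρ/ρ₀ = −αΔT + βΔS across each adjacent pair:
  18–69 m: −αΔT+βΔS = −(1.8 × 10⁻⁴)(-1.8)+(8.2 × 10⁻⁴)(+0.08) = 3.9 × 10⁻⁴ → stable
  69–75 m: −αΔT+βΔS = −(1.8 × 10⁻⁴)(-1.2)+(8.2 × 10⁻⁴)(-0.01) = 2.1 × 10⁻⁴ → stable
  75–147 m: −αΔT+βΔS = −(1.8 × 10⁻⁴)(+1.9)+(8.2 × 10⁻⁴)(+1.05) = 5.2 × 10⁻⁴ → stable
  147–256 m: −αΔT+βΔS = −(1.8 × 10⁻⁴)(+1.9)+(8.2 × 10⁻⁴)(-0.09) = -4.2 × 10⁻⁴ → UNSTABLE
The 147–256 m interval has Δρ < 0: lighter water underlies denser water.

147–256 m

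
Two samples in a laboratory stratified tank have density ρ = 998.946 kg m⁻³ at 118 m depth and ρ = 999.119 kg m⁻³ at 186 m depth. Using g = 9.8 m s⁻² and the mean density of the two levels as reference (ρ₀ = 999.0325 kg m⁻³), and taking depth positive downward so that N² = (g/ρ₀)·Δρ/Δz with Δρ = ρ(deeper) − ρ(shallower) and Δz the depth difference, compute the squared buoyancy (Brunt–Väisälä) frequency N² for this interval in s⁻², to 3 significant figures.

Δρ = 999.119 − 998.946 = 0.173 kg m⁻³ over Δz = 186 − 118 = 68 m.
N² = (9.8/999.0325) × (0.173/68) = 2.4956 × 10⁻⁵ s⁻² ≈ 2.50 × 10⁻⁵ s⁻².

2.50 × 10⁻⁵ s⁻²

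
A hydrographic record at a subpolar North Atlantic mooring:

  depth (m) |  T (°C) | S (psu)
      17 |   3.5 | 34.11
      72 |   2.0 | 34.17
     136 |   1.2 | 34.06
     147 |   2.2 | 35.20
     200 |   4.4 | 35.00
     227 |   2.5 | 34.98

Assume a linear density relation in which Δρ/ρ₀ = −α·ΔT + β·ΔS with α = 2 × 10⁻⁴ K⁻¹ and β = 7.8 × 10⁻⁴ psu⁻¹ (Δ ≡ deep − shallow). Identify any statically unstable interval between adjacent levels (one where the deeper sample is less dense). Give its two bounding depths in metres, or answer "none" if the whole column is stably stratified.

147–200 m

Evaluate Δρ/ρ₀ = −αΔT + βΔS across each adjacent pair:
  17–72 m: −αΔT+βΔS = −(2 × 10⁻⁴)(-1.5)+(7.8 × 10⁻⁴)(+0.06) = 3.5 × 10⁻⁴ → stable
  72–136 m: −αΔT+βΔS = −(2 × 10⁻⁴)(-0.8)+(7.8 × 10⁻⁴)(-0.11) = 7.4 × 10⁻⁵ → stable
  136–147 m: −αΔT+βΔS = −(2 × 10⁻⁴)(+1.0)+(7.8 × 10⁻⁴)(+1.14) = 6.9 × 10⁻⁴ → stable
  147–200 m: −αΔT+βΔS = −(2 × 10⁻⁴)(+2.2)+(7.8 × 10⁻⁴)(-0.20) = -6.0 × 10⁻⁴ → UNSTABLE
  200–227 m: −αΔT+βΔS = −(2 × 10⁻⁴)(-1.9)+(7.8 × 10⁻⁴)(-0.02) = 3.6 × 10⁻⁴ → stable
The 147–200 m interval has Δρ < 0: lighter water underlies denser water.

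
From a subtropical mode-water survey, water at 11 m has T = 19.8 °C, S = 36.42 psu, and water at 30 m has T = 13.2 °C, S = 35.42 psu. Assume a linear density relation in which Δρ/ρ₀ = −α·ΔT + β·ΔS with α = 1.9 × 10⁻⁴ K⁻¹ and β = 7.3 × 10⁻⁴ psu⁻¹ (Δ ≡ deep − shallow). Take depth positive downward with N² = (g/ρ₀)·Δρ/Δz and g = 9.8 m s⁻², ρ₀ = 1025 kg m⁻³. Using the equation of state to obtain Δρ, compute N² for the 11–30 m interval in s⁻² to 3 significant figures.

ΔT = -6.6 K, ΔS = -1.00 psu (deep − shallow).
Δρ/ρ₀ = −αΔT + βΔS = 1.254 × 10⁻³ − 7.30 × 10⁻⁴ = 5.24 × 10⁻⁴, so Δρ ≈ 0.5371 kg m⁻³.
N² = (g/ρ₀)·Δρ/Δz = g·(Δρ/ρ₀)/Δz = 9.8 × 5.24 × 10⁻⁴ / 19 = 2.7027 × 10⁻⁴ s⁻² ≈ 2.70 × 10⁻⁴ s⁻².

2.70 × 10⁻⁴ s⁻²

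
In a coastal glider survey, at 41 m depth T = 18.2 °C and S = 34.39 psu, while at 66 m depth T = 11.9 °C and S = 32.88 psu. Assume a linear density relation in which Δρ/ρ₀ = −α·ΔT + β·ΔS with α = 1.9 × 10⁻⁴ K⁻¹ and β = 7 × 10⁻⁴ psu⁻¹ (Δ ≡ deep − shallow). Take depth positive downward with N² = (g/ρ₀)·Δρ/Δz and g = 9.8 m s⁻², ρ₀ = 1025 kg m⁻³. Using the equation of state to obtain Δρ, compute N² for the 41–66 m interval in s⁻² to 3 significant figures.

5.49 × 10⁻⁵ s⁻²

ΔT = -6.3 K, ΔS = -1.51 psu (deep − shallow).
Δρ/ρ₀ = −αΔT + βΔS = 1.197 × 10⁻³ − 1.057 × 10⁻³ = 1.40 × 10⁻⁴, so Δρ ≈ 0.1435 kg m⁻³.
N² = (g/ρ₀)·Δρ/Δz = g·(Δρ/ρ₀)/Δz = 9.8 × 1.40 × 10⁻⁴ / 25 = 5.4880 × 10⁻⁵ s⁻² ≈ 5.49 × 10⁻⁵ s⁻².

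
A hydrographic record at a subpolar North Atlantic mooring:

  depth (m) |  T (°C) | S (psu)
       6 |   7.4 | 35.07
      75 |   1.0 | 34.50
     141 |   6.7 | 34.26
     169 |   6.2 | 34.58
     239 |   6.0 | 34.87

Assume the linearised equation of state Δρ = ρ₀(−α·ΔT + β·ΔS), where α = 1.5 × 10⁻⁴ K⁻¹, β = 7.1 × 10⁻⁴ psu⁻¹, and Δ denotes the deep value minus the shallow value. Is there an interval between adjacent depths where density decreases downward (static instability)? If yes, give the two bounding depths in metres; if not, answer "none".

75–141 m

Evaluate Δρ/ρ₀ = −αΔT + βΔS across each adjacent pair:
  6–75 m: −αΔT+βΔS = −(1.5 × 10⁻⁴)(-6.4)+(7.1 × 10⁻⁴)(-0.57) = 5.6 × 10⁻⁴ → stable
  75–141 m: −αΔT+βΔS = −(1.5 × 10⁻⁴)(+5.7)+(7.1 × 10⁻⁴)(-0.24) = -1.0 × 10⁻³ → UNSTABLE
  141–169 m: −αΔT+βΔS = −(1.5 × 10⁻⁴)(-0.5)+(7.1 × 10⁻⁴)(+0.32) = 3.0 × 10⁻⁴ → stable
  169–239 m: −αΔT+βΔS = −(1.5 × 10⁻⁴)(-0.2)+(7.1 × 10⁻⁴)(+0.29) = 2.4 × 10⁻⁴ → stable
The 75–141 m interval has Δρ < 0: lighter water underlies denser water.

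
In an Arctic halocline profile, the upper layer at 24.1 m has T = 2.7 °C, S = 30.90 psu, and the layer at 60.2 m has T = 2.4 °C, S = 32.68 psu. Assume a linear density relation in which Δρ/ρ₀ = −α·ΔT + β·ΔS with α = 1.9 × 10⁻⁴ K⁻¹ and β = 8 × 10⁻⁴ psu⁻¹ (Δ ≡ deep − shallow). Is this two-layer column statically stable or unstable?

stable

ΔT = 2.4 − 2.7 = -0.3 K and ΔS = 32.68 − 30.90 = +1.78 psu (deep − shallow).
−αΔT = 5.70 × 10⁻⁵; βΔS = 1.424 × 10⁻³; sum Δρ/ρ₀ = 1.481 × 10⁻³.
Δρ/ρ₀ > 0, so Δρ > 0: deeper water is denser → statically stable.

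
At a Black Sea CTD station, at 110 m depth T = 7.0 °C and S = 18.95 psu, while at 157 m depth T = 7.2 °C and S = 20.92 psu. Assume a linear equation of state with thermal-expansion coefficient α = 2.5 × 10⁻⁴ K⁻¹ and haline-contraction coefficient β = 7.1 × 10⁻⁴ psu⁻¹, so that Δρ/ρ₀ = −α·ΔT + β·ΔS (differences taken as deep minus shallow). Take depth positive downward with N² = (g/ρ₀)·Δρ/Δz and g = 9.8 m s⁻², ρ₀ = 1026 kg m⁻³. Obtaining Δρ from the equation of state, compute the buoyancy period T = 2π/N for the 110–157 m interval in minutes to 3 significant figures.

ΔT = +0.2 K, ΔS = +1.97 psu (deep − shallow).
Δρ/ρ₀ = −αΔT + βΔS = -5.00 × 10⁻⁵ + 1.3987 × 10⁻³ = 1.3487 × 10⁻³, so Δρ ≈ 1.384 kg m⁻³.
N² = (g/ρ₀)·Δρ/Δz = g·(Δρ/ρ₀)/Δz = 9.8 × 1.3487 × 10⁻³ / 47 = 2.8122 × 10⁻⁴ s⁻².
N = √(2.8122 × 10⁻⁴) = 0.016770 rad s⁻¹ → T = 2π/N = 374.67 s = 6.2445 min ≈ 6.24 min.

6.24 min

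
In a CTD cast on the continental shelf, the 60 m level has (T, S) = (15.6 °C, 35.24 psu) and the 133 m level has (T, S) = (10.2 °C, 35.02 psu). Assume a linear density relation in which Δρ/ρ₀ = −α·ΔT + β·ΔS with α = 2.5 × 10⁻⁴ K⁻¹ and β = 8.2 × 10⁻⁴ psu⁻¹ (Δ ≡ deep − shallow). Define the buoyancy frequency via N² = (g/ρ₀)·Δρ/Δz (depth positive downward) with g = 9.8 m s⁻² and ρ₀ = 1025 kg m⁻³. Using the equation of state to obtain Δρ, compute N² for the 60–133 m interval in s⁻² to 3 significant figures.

1.57 × 10⁻⁴ s⁻²

ΔT = -5.4 K, ΔS = -0.22 psu (deep − shallow).
Δρ/ρ₀ = −αΔT + βΔS = 1.35 × 10⁻³ − 1.804 × 10⁻⁴ = 1.1696 × 10⁻³, so Δρ ≈ 1.199 kg m⁻³.
N² = (g/ρ₀)·Δρ/Δz = g·(Δρ/ρ₀)/Δz = 9.8 × 1.1696 × 10⁻³ / 73 = 1.5701 × 10⁻⁴ s⁻² ≈ 1.57 × 10⁻⁴ s⁻².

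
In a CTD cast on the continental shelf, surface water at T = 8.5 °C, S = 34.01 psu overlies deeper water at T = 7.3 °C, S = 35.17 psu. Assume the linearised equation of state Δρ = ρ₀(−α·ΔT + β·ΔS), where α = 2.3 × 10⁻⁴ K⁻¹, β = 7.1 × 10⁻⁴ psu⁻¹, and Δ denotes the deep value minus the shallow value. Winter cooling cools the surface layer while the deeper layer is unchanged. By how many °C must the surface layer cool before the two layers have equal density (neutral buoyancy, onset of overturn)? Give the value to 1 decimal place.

4.8 °C

Neutral buoyancy requires Δρ = 0, i.e. −α(T_deep − T_surf′) + β(S_deep − S_surf) = 0.
T_surf′ = T_deep − (β/α)·ΔS = 7.3 − (7.1 × 10⁻⁴/2.3 × 10⁻⁴)·(+1.16) = 3.719 °C.
Cooling required: 8.5 − (3.719) = 4.781 °C.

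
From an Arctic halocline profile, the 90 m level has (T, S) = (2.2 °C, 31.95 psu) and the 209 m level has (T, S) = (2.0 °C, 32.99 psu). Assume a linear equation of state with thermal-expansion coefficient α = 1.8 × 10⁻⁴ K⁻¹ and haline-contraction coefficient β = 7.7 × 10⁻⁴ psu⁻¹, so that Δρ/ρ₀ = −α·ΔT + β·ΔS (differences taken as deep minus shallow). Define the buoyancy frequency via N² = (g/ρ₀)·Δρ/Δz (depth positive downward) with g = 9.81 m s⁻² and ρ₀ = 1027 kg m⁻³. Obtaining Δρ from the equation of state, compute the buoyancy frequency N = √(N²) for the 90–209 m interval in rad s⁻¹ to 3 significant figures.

ΔT = -0.2 K, ΔS = +1.04 psu (deep − shallow).
Δρ/ρ₀ = −αΔT + βΔS = 3.60 × 10⁻⁵ + 8.008 × 10⁻⁴ = 8.368 × 10⁻⁴, so Δρ ≈ 0.8594 kg m⁻³.
N² = (g/ρ₀)·Δρ/Δz = g·(Δρ/ρ₀)/Δz = 9.81 × 8.368 × 10⁻⁴ / 119 = 6.8983 × 10⁻⁵ s⁻².
N = √(6.8983 × 10⁻⁵) = 8.3056 × 10⁻³ rad s⁻¹ ≈ 8.31 × 10⁻³ rad s⁻¹.

8.31 × 10⁻³ rad s⁻¹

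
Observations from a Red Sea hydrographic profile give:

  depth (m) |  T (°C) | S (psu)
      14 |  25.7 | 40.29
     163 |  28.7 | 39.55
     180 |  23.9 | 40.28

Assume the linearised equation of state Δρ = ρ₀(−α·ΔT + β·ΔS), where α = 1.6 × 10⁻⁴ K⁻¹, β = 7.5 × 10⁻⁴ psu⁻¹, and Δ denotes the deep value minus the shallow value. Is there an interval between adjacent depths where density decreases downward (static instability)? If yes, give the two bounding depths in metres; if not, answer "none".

14–163 m

Evaluate Δρ/ρ₀ = −αΔT + βΔS across each adjacent pair:
  14–163 m: −αΔT+βΔS = −(1.6 × 10⁻⁴)(+3.0)+(7.5 × 10⁻⁴)(-0.74) = -1.0 × 10⁻³ → UNSTABLE
  163–180 m: −αΔT+βΔS = −(1.6 × 10⁻⁴)(-4.8)+(7.5 × 10⁻⁴)(+0.73) = 1.3 × 10⁻³ → stable
The 14–163 m interval has Δρ < 0: lighter water underlies denser water.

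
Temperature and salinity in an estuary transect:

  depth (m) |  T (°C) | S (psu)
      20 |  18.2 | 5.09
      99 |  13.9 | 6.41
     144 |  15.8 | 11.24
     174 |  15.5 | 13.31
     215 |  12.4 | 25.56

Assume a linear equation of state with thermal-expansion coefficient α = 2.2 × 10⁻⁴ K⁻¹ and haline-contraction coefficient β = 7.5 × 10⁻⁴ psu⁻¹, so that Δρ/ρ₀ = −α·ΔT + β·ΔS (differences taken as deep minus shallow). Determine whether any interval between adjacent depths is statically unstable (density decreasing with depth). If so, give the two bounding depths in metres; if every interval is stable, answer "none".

none

Evaluate Δρ/ρ₀ = −αΔT + βΔS across each adjacent pair:
  20–99 m: −αΔT+βΔS = −(2.2 × 10⁻⁴)(-4.3)+(7.5 × 10⁻⁴)(+1.32) = 1.9 × 10⁻³ → stable
  99–144 m: −αΔT+βΔS = −(2.2 × 10⁻⁴)(+1.9)+(7.5 × 10⁻⁴)(+4.83) = 3.2 × 10⁻³ → stable
  144–174 m: −αΔT+βΔS = −(2.2 × 10⁻⁴)(-0.3)+(7.5 × 10⁻⁴)(+2.07) = 1.6 × 10⁻³ → stable
  174–215 m: −αΔT+βΔS = −(2.2 × 10⁻⁴)(-3.1)+(7.5 × 10⁻⁴)(+12.25) = 9.9 × 10⁻³ → stable
Every interval has Δρ > 0: the column is stably stratified throughout.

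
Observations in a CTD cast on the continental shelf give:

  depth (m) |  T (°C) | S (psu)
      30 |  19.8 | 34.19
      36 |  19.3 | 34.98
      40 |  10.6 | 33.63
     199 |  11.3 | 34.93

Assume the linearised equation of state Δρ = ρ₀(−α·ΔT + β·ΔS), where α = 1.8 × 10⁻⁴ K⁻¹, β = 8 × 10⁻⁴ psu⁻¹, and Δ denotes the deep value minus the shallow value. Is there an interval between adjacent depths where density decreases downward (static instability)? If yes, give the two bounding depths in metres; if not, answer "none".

none

Evaluate Δρ/ρ₀ = −αΔT + βΔS across each adjacent pair:
  30–36 m: −αΔT+βΔS = −(1.8 × 10⁻⁴)(-0.5)+(8 × 10⁻⁴)(+0.79) = 7.2 × 10⁻⁴ → stable
  36–40 m: −αΔT+βΔS = −(1.8 × 10⁻⁴)(-8.7)+(8 × 10⁻⁴)(-1.35) = 4.9 × 10⁻⁴ → stable
  40–199 m: −αΔT+βΔS = −(1.8 × 10⁻⁴)(+0.7)+(8 × 10⁻⁴)(+1.30) = 9.1 × 10⁻⁴ → stable
Every interval has Δρ > 0: the column is stably stratified throughout.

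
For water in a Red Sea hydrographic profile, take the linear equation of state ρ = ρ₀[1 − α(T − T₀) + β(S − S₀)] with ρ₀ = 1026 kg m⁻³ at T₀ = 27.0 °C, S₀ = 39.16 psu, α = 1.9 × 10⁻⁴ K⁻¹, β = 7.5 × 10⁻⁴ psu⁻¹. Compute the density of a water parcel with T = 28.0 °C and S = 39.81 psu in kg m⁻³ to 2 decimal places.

1026.31 kg m⁻³

T − T₀ = +1.0 K, S − S₀ = +0.65 psu.
Bracket = 1 − α·(+1.0) + β·(+0.65) = 1 + (2.975 × 10⁻⁴) = 1.0002975.
ρ = 1026 × 1.0002975 = 1026.31 kg m⁻³.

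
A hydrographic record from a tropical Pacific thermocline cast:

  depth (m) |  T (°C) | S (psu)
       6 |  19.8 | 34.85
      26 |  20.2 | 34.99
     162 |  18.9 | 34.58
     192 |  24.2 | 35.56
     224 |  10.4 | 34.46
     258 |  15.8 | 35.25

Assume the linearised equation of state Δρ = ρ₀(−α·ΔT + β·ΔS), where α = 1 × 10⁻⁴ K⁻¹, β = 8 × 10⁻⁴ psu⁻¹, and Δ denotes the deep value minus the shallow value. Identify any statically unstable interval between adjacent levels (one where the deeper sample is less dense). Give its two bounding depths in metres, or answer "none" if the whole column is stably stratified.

26–162 m

Evaluate Δρ/ρ₀ = −αΔT + βΔS across each adjacent pair:
  6–26 m: −αΔT+βΔS = −(1 × 10⁻⁴)(+0.4)+(8 × 10⁻⁴)(+0.14) = 7.2 × 10⁻⁵ → stable
  26–162 m: −αΔT+βΔS = −(1 × 10⁻⁴)(-1.3)+(8 × 10⁻⁴)(-0.41) = -2.0 × 10⁻⁴ → UNSTABLE
  162–192 m: −αΔT+βΔS = −(1 × 10⁻⁴)(+5.3)+(8 × 10⁻⁴)(+0.98) = 2.5 × 10⁻⁴ → stable
  192–224 m: −αΔT+βΔS = −(1 × 10⁻⁴)(-13.8)+(8 × 10⁻⁴)(-1.10) = 5.0 × 10⁻⁴ → stable
  224–258 m: −αΔT+βΔS = −(1 × 10⁻⁴)(+5.4)+(8 × 10⁻⁴)(+0.79) = 9.2 × 10⁻⁵ → stable
The 26–162 m interval has Δρ < 0: lighter water underlies denser water.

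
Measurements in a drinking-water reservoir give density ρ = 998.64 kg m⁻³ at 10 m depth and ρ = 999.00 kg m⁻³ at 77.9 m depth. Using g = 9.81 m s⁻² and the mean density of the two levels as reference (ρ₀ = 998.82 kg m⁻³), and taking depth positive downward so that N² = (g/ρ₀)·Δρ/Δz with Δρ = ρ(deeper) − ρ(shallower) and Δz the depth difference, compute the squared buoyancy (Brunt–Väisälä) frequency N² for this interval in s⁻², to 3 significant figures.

Δρ = 999.00 − 998.64 = 0.36 kg m⁻³ over Δz = 77.9 − 10 = 67.9 m.
N² = (9.81/998.82) × (0.36/67.9) = 5.2073 × 10⁻⁵ s⁻² ≈ 5.21 × 10⁻⁵ s⁻².

5.21 × 10⁻⁵ s⁻²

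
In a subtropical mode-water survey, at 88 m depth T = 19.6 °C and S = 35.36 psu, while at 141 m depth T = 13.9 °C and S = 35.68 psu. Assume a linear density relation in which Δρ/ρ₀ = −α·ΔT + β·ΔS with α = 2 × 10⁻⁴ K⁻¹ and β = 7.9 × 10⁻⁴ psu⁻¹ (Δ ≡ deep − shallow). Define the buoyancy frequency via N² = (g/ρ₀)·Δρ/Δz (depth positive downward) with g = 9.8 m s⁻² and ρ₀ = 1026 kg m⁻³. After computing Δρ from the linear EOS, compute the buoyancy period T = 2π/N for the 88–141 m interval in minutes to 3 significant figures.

6.53 min

ΔT = -5.7 K, ΔS = +0.32 psu (deep − shallow).
Δρ/ρ₀ = −αΔT + βΔS = 1.14 × 10⁻³ + 2.528 × 10⁻⁴ = 1.3928 × 10⁻³, so Δρ ≈ 1.429 kg m⁻³.
N² = (g/ρ₀)·Δρ/Δz = g·(Δρ/ρ₀)/Δz = 9.8 × 1.3928 × 10⁻³ / 53 = 2.5754 × 10⁻⁴ s⁻².
N = √(2.5754 × 10⁻⁴) = 0.016048 rad s⁻¹ → T = 2π/N = 391.52 s = 6.5253 min ≈ 6.53 min.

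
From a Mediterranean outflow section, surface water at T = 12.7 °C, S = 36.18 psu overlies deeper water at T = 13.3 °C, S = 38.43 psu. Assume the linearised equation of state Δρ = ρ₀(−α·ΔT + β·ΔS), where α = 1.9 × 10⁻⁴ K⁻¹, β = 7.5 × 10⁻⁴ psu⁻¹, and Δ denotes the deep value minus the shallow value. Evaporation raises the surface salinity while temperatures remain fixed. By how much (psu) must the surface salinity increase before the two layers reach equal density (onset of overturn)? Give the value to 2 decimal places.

Neutral buoyancy requires −α(T_deep − T_surf) + β(S_deep − S_surf′) = 0.
S_surf′ = S_deep − (α/β)·ΔT = 38.43 − (1.9 × 10⁻⁴/7.5 × 10⁻⁴)·(+0.6) = 38.2780 psu.
Increase required: 38.2780 − 36.18 = 2.0980 psu.

2.10 psu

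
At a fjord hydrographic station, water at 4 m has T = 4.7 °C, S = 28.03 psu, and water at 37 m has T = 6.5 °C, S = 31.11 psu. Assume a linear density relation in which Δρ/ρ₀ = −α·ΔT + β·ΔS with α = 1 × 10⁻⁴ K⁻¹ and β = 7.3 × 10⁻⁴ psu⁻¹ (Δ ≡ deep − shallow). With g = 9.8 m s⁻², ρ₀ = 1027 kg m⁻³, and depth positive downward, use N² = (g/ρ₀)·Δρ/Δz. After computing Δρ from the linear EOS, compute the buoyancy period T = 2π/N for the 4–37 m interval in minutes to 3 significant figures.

ΔT = +1.8 K, ΔS = +3.08 psu (deep − shallow).
Δρ/ρ₀ = −αΔT + βΔS = -1.80 × 10⁻⁴ + 2.2484 × 10⁻³ = 2.0684 × 10⁻³, so Δρ ≈ 2.124 kg m⁻³.
N² = (g/ρ₀)·Δρ/Δz = g·(Δρ/ρ₀)/Δz = 9.8 × 2.0684 × 10⁻³ / 33 = 6.1425 × 10⁻⁴ s⁻².
N = √(6.1425 × 10⁻⁴) = 0.024784 rad s⁻¹ → T = 2π/N = 253.52 s = 4.2253 min ≈ 4.23 min.

4.23 min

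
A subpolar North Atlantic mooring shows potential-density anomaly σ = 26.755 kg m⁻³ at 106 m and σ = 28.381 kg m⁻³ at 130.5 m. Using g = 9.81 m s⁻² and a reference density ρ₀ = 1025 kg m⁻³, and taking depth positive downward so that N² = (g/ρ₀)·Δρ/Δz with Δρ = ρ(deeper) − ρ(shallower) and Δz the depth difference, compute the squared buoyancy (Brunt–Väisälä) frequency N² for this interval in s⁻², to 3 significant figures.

6.35 × 10⁻⁴ s⁻²

Δρ = 1028.381 − 1026.755 = 1.626 kg m⁻³ over Δz = 130.5 − 106 = 24.5 m.
N² = (9.81/1025) × (1.626/24.5) = 6.3518 × 10⁻⁴ s⁻² ≈ 6.35 × 10⁻⁴ s⁻².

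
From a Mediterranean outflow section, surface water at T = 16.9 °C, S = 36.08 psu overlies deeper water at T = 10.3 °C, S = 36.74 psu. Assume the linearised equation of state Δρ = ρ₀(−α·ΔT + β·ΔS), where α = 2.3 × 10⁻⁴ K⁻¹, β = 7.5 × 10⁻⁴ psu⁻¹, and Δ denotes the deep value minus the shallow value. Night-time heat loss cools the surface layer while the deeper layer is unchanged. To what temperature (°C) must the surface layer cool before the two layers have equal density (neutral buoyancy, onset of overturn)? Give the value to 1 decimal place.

8.1 °C

Neutral buoyancy requires Δρ = 0, i.e. −α(T_deep − T_surf′) + β(S_deep − S_surf) = 0.
T_surf′ = T_deep − (β/α)·ΔS = 10.3 − (7.5 × 10⁻⁴/2.3 × 10⁻⁴)·(+0.66) = 8.148 °C.
Cooling required: 16.9 − (8.148) = 8.752 °C.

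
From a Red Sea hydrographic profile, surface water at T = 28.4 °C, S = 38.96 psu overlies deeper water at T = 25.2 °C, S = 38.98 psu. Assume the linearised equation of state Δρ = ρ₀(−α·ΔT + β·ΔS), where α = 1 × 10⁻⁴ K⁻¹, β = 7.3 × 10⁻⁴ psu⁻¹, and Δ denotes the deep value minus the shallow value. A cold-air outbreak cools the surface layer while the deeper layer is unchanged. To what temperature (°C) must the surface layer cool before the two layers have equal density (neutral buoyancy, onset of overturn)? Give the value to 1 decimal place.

Neutral buoyancy requires Δρ = 0, i.e. −α(T_deep − T_surf′) + β(S_deep − S_surf) = 0.
T_surf′ = T_deep − (β/α)·ΔS = 25.2 − (7.3 × 10⁻⁴/1 × 10⁻⁴)·(+0.02) = 25.054 °C.
Cooling required: 28.4 − (25.054) = 3.346 °C.

25.1 °C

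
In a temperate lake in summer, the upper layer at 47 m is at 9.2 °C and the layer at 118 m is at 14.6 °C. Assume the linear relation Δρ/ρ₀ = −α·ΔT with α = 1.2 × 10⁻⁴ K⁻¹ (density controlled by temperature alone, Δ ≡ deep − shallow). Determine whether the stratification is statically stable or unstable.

ΔT = 14.6 − 9.2 = +5.4 K, so Δρ/ρ₀ = −αΔT = -6.48 × 10⁻⁴.
Δρ/ρ₀ < 0, so Δρ < 0: deeper water is lighter → statically unstable; the column would overturn.

unstable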